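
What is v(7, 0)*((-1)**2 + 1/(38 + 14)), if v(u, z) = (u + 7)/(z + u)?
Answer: 53/26 ≈ 2.0385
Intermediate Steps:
v(u, z) = (7 + u)/(u + z)
v(7, 0)*((-1)**2 + 1/(38 + 14)) = ((7 + 7)/(7 + 0))*((-1)**2 + 1/(38 + 14)) = (14/7)*(1 + 1/52) = ((1/7)*14)*(1 + 1/52) = 2*(53/52) = 53/26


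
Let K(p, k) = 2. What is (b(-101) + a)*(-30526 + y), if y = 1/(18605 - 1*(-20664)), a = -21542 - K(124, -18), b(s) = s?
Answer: 25946413295985/39269 ≈ 6.6073e+8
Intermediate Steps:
a = -21544 (a = -21542 - 1*2 = -21542 - 2 = -21544)
y = 1/39269 (y = 1/(18605 + 20664) = 1/39269 ≈ 2.5465e-5)
(b(-101) + a)*(-30526 + y) = (-101 - 21544)*(-30526 + 1/39269) = -21645*(-1198725493/39269) = 25946413295985/39269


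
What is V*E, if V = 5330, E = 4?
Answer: 21320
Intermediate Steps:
V*E = 5330*4 = 21320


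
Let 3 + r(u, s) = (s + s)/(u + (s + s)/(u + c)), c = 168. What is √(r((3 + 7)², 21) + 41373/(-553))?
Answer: 2*I*√1065809804690211/7421813 ≈ 8.7975*I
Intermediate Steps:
r(u, s) = -3 + 2*s/(u + 2*s/(168 + u)) (r(u, s) = -3 + (s + s)/(u + (s + s)/(u + 168)) = -3 + (2*s)/(u + (2*s)/(168 + u)) = -3 + (2*s)/(u + 2*s/(168 + u)) = -3 + 2*s/(u + 2*s/(168 + u)))
√(r((3 + 7)², 21) + 41373/(-553)) = √((-504*(3 + 7)² - 3*(3 + 7)⁴ + 330*21 + 2*21*(3 + 7)²)/(((3 + 7)²)² + 2*21 + 168*(3 + 7)²) + 41373/(-553)) = √((-504*10² - 3*(10²)² + 6930 + 2*21*10²)/((10²)² + 42 + 168*10²) + 41373*(-1/553)) = √((-504*100 - 3*100² + 6930 + 2*21*100)/(100² + 42 + 168*100) - 41373/553) = √((-50400 - 3*10000 + 6930 + 4200)/(10000 + 42 + 16800) - 41373/553) = √((-50400 - 30000 + 6930 + 4200)/26842 - 41373/553) = √((1/26842)*(-69270) - 41373/553) = √(-34635/13421 - 41373/553) = √(-574420188/7421813) = 2*I*√1065809804690211/7421813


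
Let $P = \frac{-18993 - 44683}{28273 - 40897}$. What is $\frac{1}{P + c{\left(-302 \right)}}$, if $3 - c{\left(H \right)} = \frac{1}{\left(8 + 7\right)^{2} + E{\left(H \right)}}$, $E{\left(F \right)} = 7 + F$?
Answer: $\frac{110460}{890123} \approx 0.1241$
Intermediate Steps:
$P = \frac{15919}{3156}$ ($P = - \frac{63676}{-12624} = \left(-63676\right) \left(- \frac{1}{12624}\right) = \frac{15919}{3156} \approx 5.044$)
$c{\left(H \right)} = 3 - \frac{1}{232 + H}$ ($c{\left(H \right)} = 3 - \frac{1}{\left(8 + 7\right)^{2} + \left(7 + H\right)} = 3 - \frac{1}{15^{2} + \left(7 + H\right)} = 3 - \frac{1}{225 + \left(7 + H\right)} = 3 - \frac{1}{232 + H}$)
$\frac{1}{P + c{\left(-302 \right)}} = \frac{1}{\frac{15919}{3156} + \frac{695 + 3 \left(-302\right)}{232 - 302}} = \frac{1}{\frac{15919}{3156} + \frac{695 - 906}{-70}} = \frac{1}{\frac{15919}{3156} - - \frac{211}{70}} = \frac{1}{\frac{15919}{3156} + \frac{211}{70}} = \frac{1}{\frac{890123}{110460}} = \frac{110460}{890123}$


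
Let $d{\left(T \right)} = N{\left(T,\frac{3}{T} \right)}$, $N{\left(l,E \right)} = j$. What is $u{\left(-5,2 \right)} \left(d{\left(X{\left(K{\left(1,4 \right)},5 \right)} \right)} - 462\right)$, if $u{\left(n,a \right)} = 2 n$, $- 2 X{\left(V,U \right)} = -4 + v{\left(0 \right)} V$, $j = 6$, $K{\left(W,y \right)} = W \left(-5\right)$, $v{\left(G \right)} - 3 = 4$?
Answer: $4560$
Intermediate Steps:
$v{\left(G \right)} = 7$ ($v{\left(G \right)} = 3 + 4 = 7$)
$K{\left(W,y \right)} = - 5 W$
$X{\left(V,U \right)} = 2 - \frac{7 V}{2}$ ($X{\left(V,U \right)} = - \frac{-4 + 7 V}{2} = 2 - \frac{7 V}{2}$)
$N{\left(l,E \right)} = 6$
$d{\left(T \right)} = 6$
$u{\left(-5,2 \right)} \left(d{\left(X{\left(K{\left(1,4 \right)},5 \right)} \right)} - 462\right) = 2 \left(-5\right) \left(6 - 462\right) = \left(-10\right) \left(-456\right) = 4560$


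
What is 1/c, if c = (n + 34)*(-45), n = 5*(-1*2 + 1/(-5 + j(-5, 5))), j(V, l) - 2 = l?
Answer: -2/2385 ≈ -0.00083857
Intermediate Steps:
j(V, l) = 2 + l
n = -15/2 (n = 5*(-1*2 + 1/(-5 + (2 + 5))) = 5*(-2 + 1/(-5 + 7)) = 5*(-2 + 1/2) = 5*(-3/2) = -15/2 ≈ -7.5000)
c = -2385/2 (c = (-15/2 + 34)*(-45) = (53/2)*(-45) = -2385/2 ≈ -1192.5)
1/c = 1/(-2385/2) = -2/2385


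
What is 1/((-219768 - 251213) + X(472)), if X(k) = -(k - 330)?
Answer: -1/471123 ≈ -2.1226e-6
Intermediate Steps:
X(k) = 330 - k (X(k) = -(-330 + k) = 330 - k)
1/((-219768 - 251213) + X(472)) = 1/((-219768 - 251213) + (330 - 1*472)) = 1/(-470981 + (330 - 472)) = 1/(-470981 - 142) = 1/(-471123) = -1/471123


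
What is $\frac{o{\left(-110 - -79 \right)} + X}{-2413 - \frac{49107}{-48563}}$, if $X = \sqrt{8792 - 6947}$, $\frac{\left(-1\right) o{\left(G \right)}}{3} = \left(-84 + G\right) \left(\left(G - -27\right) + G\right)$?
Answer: $\frac{586398225}{117133412} - \frac{145689 \sqrt{205}}{117133412} \approx 4.9884$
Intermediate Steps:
$o{\left(G \right)} = - 3 \left(-84 + G\right) \left(27 + 2 G\right)$ ($o{\left(G \right)} = - 3 \left(-84 + G\right) \left(\left(G - -27\right) + G\right) = - 3 \left(-84 + G\right) \left(\left(G + 27\right) + G\right) = - 3 \left(-84 + G\right) \left(\left(27 + G\right) + G\right) = - 3 \left(-84 + G\right) \left(27 + 2 G\right)$)
$X = 3 \sqrt{205}$ ($X = \sqrt{1845} = 3 \sqrt{205} \approx 42.953$)
$\frac{o{\left(-110 - -79 \right)} + X}{-2413 - \frac{49107}{-48563}} = \frac{\left(6804 - 6 \left(-110 - -79\right)^{2} + 423 \left(-110 - -79\right)\right) + 3 \sqrt{205}}{-2413 - \frac{49107}{-48563}} = \frac{\left(6804 - 6 \left(-110 + 79\right)^{2} + 423 \left(-110 + 79\right)\right) + 3 \sqrt{205}}{-2413 - - \frac{49107}{48563}} = \frac{\left(6804 - 6 \left(-31\right)^{2} + 423 \left(-31\right)\right) + 3 \sqrt{205}}{-2413 + \frac{49107}{48563}} = \frac{\left(6804 - 5766 - 13113\right) + 3 \sqrt{205}}{- \frac{117133412}{48563}} = \left(\left(6804 - 5766 - 13113\right) + 3 \sqrt{205}\right) \left(- \frac{48563}{117133412}\right) = \left(-12075 + 3 \sqrt{205}\right) \left(- \frac{48563}{117133412}\right) = \frac{586398225}{117133412} - \frac{145689 \sqrt{205}}{117133412}$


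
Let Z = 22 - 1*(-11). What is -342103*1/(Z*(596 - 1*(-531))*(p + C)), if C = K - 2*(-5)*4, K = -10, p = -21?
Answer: -342103/334719 ≈ -1.0221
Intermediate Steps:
Z = 33 (Z = 22 + 11 = 33)
C = 30 (C = -10 - 2*(-5)*4 = -10 + 10*4 = -10 + 40 = 30)
-342103*1/(Z*(596 - 1*(-531))*(p + C)) = -342103*1/(33*(-21 + 30)*(596 - 1*(-531))) = -342103*1/(297*(596 + 531)) = -342103/(1127*297) = -342103/334719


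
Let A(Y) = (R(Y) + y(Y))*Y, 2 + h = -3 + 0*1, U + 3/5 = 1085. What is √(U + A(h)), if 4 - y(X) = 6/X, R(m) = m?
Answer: √27085/5 ≈ 32.915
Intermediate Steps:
U = 5422/5 (U = -⅗ + 1085 = 5422/5 ≈ 1084.4)
y(X) = 4 - 6/X
h = -5 (h = -2 + (-3 + 0*1) = -2 + (-3 + 0) = -2 - 3 = -5)
A(Y) = Y*(4 + Y - 6/Y) (A(Y) = (Y + (4 - 6/Y))*Y = (4 + Y - 6/Y)*Y = Y*(4 + Y - 6/Y))
√(U + A(h)) = √(5422/5 + (-6 + (-5)² + 4*(-5))) = √(5422/5 + (-6 + 25 - 20)) = √(5422/5 - 1) = √(5417/5) = √27085/5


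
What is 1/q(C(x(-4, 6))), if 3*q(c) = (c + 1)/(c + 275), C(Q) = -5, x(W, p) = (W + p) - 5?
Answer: -405/2 ≈ -202.50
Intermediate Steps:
x(W, p) = -5 + W + p
q(c) = (1 + c)/(3*(275 + c)) (q(c) = ((c + 1)/(c + 275))/3 = ((1 + c)/(275 + c))/3 = (1 + c)/(3*(275 + c)))
1/q(C(x(-4, 6))) = 1/((1 - 5)/(3*(275 - 5))) = 1/((⅓)*(-4)/270) = 1/((⅓)*(1/270)*(-4)) = 1/(-2/405) = -405/2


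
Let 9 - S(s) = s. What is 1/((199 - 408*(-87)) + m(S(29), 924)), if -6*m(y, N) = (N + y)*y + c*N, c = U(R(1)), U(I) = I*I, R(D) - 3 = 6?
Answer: 3/78703 ≈ 3.8118e-5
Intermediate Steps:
S(s) = 9 - s
R(D) = 9 (R(D) = 3 + 6 = 9)
U(I) = I**2
c = 81 (c = 9**2 = 81)
m(y, N) = -27*N/2 - y*(N + y)/6 (m(y, N) = -((N + y)*y + 81*N)/6 = -(y*(N + y) + 81*N)/6 = -(81*N + y*(N + y))/6 = -27*N/2 - y*(N + y)/6)
1/((199 - 408*(-87)) + m(S(29), 924)) = 1/((199 - 408*(-87)) + (-27/2*924 - (9 - 1*29)**2/6 - 1/6*924*(9 - 1*29))) = 1/((199 + 35496) + (-12474 - (9 - 29)**2/6 - 1/6*924*(9 - 29))) = 1/(35695 + (-12474 - 1/6*(-20)**2 - 1/6*924*(-20))) = 1/(35695 + (-12474 - 1/6*400 + 3080)) = 1/(35695 + (-12474 - 200/3 + 3080)) = 1/(35695 - 28382/3) = 1/(78703/3) = 3/78703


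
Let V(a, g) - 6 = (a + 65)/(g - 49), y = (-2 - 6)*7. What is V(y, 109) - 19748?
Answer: -394837/20 ≈ -19742.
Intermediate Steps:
y = -56 (y = -8*7 = -56)
V(a, g) = 6 + (65 + a)/(-49 + g) (V(a, g) = 6 + (a + 65)/(g - 49) = 6 + (65 + a)/(-49 + g))
V(y, 109) - 19748 = (-229 - 56 + 6*109)/(-49 + 109) - 19748 = (-229 - 56 + 654)/60 - 19748 = (1/60)*369 - 19748 = 123/20 - 19748 = -394837/20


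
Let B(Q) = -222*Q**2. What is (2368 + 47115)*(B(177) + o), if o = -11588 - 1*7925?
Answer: -345121707133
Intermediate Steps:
o = -19513 (o = -11588 - 7925 = -19513)
(2368 + 47115)*(B(177) + o) = (2368 + 47115)*(-222*177**2 - 19513) = 49483*(-222*31329 - 19513) = 49483*(-6955038 - 19513) = 49483*(-6974551) = -345121707133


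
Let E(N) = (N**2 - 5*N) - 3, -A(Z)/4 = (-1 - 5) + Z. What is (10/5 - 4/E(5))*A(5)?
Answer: 40/3 ≈ 13.333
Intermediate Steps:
A(Z) = 24 - 4*Z (A(Z) = -4*((-1 - 5) + Z) = -4*(-6 + Z) = 24 - 4*Z)
E(N) = -3 + N**2 - 5*N
(10/5 - 4/E(5))*A(5) = (10/5 - 4/(-3 + 5**2 - 5*5))*(24 - 4*5) = (10*(1/5) - 4/(-3 + 25 - 25))*(24 - 20) = (2 - 4/(-3))*4 = (2 - 4*(-1/3))*4 = (2 + 4/3)*4 = (10/3)*4 = 40/3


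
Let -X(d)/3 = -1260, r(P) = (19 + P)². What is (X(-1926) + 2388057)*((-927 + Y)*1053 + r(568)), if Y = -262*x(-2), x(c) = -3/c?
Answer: -2500404873267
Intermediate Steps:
X(d) = 3780 (X(d) = -3*(-1260) = 3780)
Y = -393 (Y = -(-786)/(-2) = -(-786)*(-1)/2 = -262*3/2 = -393)
(X(-1926) + 2388057)*((-927 + Y)*1053 + r(568)) = (3780 + 2388057)*((-927 - 393)*1053 + (19 + 568)²) = 2391837*(-1320*1053 + 587²) = 2391837*(-1389960 + 344569) = 2391837*(-1045391) = -2500404873267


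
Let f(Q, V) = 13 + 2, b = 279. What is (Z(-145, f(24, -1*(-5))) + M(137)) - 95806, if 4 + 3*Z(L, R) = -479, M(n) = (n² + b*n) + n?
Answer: -38838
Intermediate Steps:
f(Q, V) = 15
M(n) = n² + 280*n (M(n) = (n² + 279*n) + n = n² + 280*n)
Z(L, R) = -161 (Z(L, R) = -4/3 + (⅓)*(-479) = -4/3 - 479/3 = -161)
(Z(-145, f(24, -1*(-5))) + M(137)) - 95806 = (-161 + 137*(280 + 137)) - 95806 = (-161 + 137*417) - 95806 = (-161 + 57129) - 95806 = 56968 - 95806 = -38838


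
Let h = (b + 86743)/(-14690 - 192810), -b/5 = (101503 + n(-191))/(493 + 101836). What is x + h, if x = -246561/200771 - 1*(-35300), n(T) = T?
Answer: 150477742225759191623/4263024349242500 ≈ 35298.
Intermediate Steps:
x = 7086969739/200771 (x = -246561*1/200771 + 35300 = -246561/200771 + 35300 = 7086969739/200771 ≈ 35299.)
b = -506560/102329 (b = -5*(101503 - 191)/(493 + 101836) = -506560/102329 ≈ -4.9503)
h = -8875817887/21233267500 (h = (-506560/102329 + 86743)/(-14690 - 192810) = (8875817887/102329)/(-207500) = (8875817887/102329)*(-1/207500) = -8875817887/21233267500 ≈ -0.41801)
x + h = 7086969739/200771 - 8875817887/21233267500 = 150477742225759191623/4263024349242500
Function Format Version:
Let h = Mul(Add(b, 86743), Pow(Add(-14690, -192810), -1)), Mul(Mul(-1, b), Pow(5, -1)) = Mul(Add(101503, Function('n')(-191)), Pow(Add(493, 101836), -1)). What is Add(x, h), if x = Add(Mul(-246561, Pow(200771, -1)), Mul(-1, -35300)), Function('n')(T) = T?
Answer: Rational(150477742225759191623, 4263024349242500) ≈ 35298.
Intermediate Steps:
x = Rational(7086969739, 200771) (x = Add(Mul(-246561, Rational(1, 200771)), 35300) = Add(Rational(-246561, 200771), 35300) = Rational(7086969739, 200771) ≈ 35299.)
b = Rational(-506560, 102329) (b = Mul(-5, Mul(Add(101503, -191), Pow(Add(493, 101836), -1))) = Mul(-5, Mul(101312, Pow(102329, -1))) = Mul(-5, Mul(101312, Rational(1, 102329))) = Mul(-5, Rational(101312, 102329)) = Rational(-506560, 102329) ≈ -4.9503)
h = Rational(-8875817887, 21233267500) (h = Mul(Add(Rational(-506560, 102329), 86743), Pow(Add(-14690, -192810), -1)) = Mul(Rational(8875817887, 102329), Pow(-207500, -1)) = Mul(Rational(8875817887, 102329), Rational(-1, 207500)) = Rational(-8875817887, 21233267500) ≈ -0.41801)
Add(x, h) = Add(Rational(7086969739, 200771), Rational(-8875817887, 21233267500)) = Rational(150477742225759191623, 4263024349242500)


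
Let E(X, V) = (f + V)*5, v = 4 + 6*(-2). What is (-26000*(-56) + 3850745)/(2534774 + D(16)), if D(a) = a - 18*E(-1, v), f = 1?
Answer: 353783/169028 ≈ 2.0930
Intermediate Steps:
v = -8 (v = 4 - 12 = -8)
E(X, V) = 5 + 5*V (E(X, V) = (1 + V)*5 = 5 + 5*V)
D(a) = 630 + a (D(a) = a - 18*(5 + 5*(-8)) = a - 18*(5 - 40) = a - 18*(-35) = a + 630 = 630 + a)
(-26000*(-56) + 3850745)/(2534774 + D(16)) = (-26000*(-56) + 3850745)/(2534774 + (630 + 16)) = (1456000 + 3850745)/(2534774 + 646) = 5306745/2535420 = 5306745*(1/2535420) = 353783/169028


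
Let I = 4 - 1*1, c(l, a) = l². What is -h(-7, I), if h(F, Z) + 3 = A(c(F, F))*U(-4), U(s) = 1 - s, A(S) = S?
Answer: -242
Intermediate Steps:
I = 3 (I = 4 - 1 = 3)
h(F, Z) = -3 + 5*F² (h(F, Z) = -3 + F²*(1 - 1*(-4)) = -3 + F²*(1 + 4) = -3 + F²*5 = -3 + 5*F²)
-h(-7, I) = -(-3 + 5*(-7)²) = -(-3 + 5*49) = -(-3 + 245) = -1*242 = -242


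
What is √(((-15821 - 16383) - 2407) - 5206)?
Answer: I*√39817 ≈ 199.54*I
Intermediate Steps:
√(((-15821 - 16383) - 2407) - 5206) = √((-32204 - 2407) - 5206) = √(-34611 - 5206) = √(-39817) = I*√39817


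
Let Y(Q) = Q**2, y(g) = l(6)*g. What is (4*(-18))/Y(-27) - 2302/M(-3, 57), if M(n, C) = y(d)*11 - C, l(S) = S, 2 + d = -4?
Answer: 60946/12231 ≈ 4.9829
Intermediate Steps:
d = -6 (d = -2 - 4 = -6)
y(g) = 6*g
M(n, C) = -396 - C (M(n, C) = (6*(-6))*11 - C = -36*11 - C = -396 - C)
(4*(-18))/Y(-27) - 2302/M(-3, 57) = (4*(-18))/((-27)**2) - 2302/(-396 - 1*57) = -72/729 - 2302/(-396 - 57) = -72*1/729 - 2302/(-453) = -8/81 - 2302*(-1/453) = -8/81 + 2302/453 = 60946/12231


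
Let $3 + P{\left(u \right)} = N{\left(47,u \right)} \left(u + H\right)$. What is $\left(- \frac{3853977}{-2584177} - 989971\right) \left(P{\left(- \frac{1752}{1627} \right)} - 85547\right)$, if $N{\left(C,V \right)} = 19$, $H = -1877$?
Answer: $\frac{504607995133461812710}{4204455979} \approx 1.2002 \cdot 10^{11}$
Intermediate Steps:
$P{\left(u \right)} = -35666 + 19 u$ ($P{\left(u \right)} = -3 + 19 \left(u - 1877\right) = -3 + 19 \left(-1877 + u\right) = -3 + \left(-35663 + 19 u\right) = -35666 + 19 u$)
$\left(- \frac{3853977}{-2584177} - 989971\right) \left(P{\left(- \frac{1752}{1627} \right)} - 85547\right) = \left(- \frac{3853977}{-2584177} - 989971\right) \left(\left(-35666 + 19 \left(- \frac{1752}{1627}\right)\right) - 85547\right) = \left(\left(-3853977\right) \left(- \frac{1}{2584177}\right) - 989971\right) \left(\left(-35666 + 19 \left(\left(-1752\right) \frac{1}{1627}\right)\right) - 85547\right) = \left(\frac{3853977}{2584177} - 989971\right) \left(\left(-35666 + 19 \left(- \frac{1752}{1627}\right)\right) - 85547\right) = - \frac{2558256434890 \left(\left(-35666 - \frac{33288}{1627}\right) - 85547\right)}{2584177} = - \frac{2558256434890 \left(- \frac{58061870}{1627} - 85547\right)}{2584177} = \left(- \frac{2558256434890}{2584177}\right) \left(- \frac{197246839}{1627}\right) = \frac{504607995133461812710}{4204455979}$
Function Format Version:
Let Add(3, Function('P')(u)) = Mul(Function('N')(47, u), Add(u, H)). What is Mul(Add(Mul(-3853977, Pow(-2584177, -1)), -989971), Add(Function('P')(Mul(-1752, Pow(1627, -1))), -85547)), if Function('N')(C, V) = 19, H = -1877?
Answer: Rational(504607995133461812710, 4204455979) ≈ 1.2002e+11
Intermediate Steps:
Function('P')(u) = Add(-35666, Mul(19, u)) (Function('P')(u) = Add(-3, Mul(19, Add(u, -1877))) = Add(-3, Mul(19, Add(-1877, u))) = Add(-3, Add(-35663, Mul(19, u))) = Add(-35666, Mul(19, u)))
Mul(Add(Mul(-3853977, Pow(-2584177, -1)), -989971), Add(Function('P')(Mul(-1752, Pow(1627, -1))), -85547)) = Mul(Add(Mul(-3853977, Pow(-2584177, -1)), -989971), Add(Add(-35666, Mul(19, Mul(-1752, Pow(1627, -1)))), -85547)) = Mul(Add(Mul(-3853977, Rational(-1, 2584177)), -989971), Add(Add(-35666, Mul(19, Mul(-1752, Rational(1, 1627)))), -85547)) = Mul(Add(Rational(3853977, 2584177), -989971), Add(Add(-35666, Mul(19, Rational(-1752, 1627))), -85547)) = Mul(Rational(-2558256434890, 2584177), Add(Add(-35666, Rational(-33288, 1627)), -85547)) = Mul(Rational(-2558256434890, 2584177), Add(Rational(-58061870, 1627), -85547)) = Mul(Rational(-2558256434890, 2584177), Rational(-197246839, 1627)) = Rational(504607995133461812710, 4204455979)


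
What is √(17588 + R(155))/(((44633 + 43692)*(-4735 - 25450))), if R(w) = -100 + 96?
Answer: -4*√1099/2666090125 ≈ -4.9738e-8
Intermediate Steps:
R(w) = -4
√(17588 + R(155))/(((44633 + 43692)*(-4735 - 25450))) = √(17588 - 4)/(((44633 + 43692)*(-4735 - 25450))) = √17584/((88325*(-30185))) = (4*√1099)/(-2666090125) = (4*√1099)*(-1/2666090125) = -4*√1099/2666090125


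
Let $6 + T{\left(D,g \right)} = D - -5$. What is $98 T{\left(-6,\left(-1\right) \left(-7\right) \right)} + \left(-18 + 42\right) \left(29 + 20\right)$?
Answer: $490$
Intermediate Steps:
$T{\left(D,g \right)} = -1 + D$ ($T{\left(D,g \right)} = -6 + \left(D - -5\right) = -6 + \left(D + 5\right) = -6 + \left(5 + D\right) = -1 + D$)
$98 T{\left(-6,\left(-1\right) \left(-7\right) \right)} + \left(-18 + 42\right) \left(29 + 20\right) = 98 \left(-1 - 6\right) + \left(-18 + 42\right) \left(29 + 20\right) = 98 \left(-7\right) + 24 \cdot 49 = -686 + 1176 = 490$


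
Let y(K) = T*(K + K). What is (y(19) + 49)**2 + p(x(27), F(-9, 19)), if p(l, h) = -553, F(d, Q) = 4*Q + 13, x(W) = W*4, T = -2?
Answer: 176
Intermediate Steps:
x(W) = 4*W
y(K) = -4*K (y(K) = -2*(K + K) = -4*K)
F(d, Q) = 13 + 4*Q
(y(19) + 49)**2 + p(x(27), F(-9, 19)) = (-4*19 + 49)**2 - 553 = (-76 + 49)**2 - 553 = (-27)**2 - 553 = 729 - 553 = 176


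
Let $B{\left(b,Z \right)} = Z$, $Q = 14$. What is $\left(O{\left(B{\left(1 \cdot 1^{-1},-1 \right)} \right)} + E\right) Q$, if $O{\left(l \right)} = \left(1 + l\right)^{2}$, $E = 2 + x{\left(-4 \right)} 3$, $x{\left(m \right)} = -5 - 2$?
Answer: $-266$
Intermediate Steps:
$x{\left(m \right)} = -7$ ($x{\left(m \right)} = -5 - 2 = -7$)
$E = -19$ ($E = 2 - 21 = -19$)
$\left(O{\left(B{\left(1 \cdot 1^{-1},-1 \right)} \right)} + E\right) Q = \left(\left(1 - 1\right)^{2} - 19\right) 14 = \left(0^{2} - 19\right) 14 = \left(0 - 19\right) 14 = \left(-19\right) 14 = -266$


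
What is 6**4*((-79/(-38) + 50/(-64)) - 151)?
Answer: -7372539/38 ≈ -1.9401e+5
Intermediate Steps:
6**4*((-79/(-38) + 50/(-64)) - 151) = 1296*((-79*(-1/38) + 50*(-1/64)) - 151) = 1296*((79/38 - 25/32) - 151) = 1296*(789/608 - 151) = 1296*(-91019/608) = -7372539/38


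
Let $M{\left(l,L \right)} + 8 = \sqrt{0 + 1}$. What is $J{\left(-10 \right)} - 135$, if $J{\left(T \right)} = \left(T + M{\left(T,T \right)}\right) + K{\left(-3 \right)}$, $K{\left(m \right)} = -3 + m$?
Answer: $-158$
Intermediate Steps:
$M{\left(l,L \right)} = -7$ ($M{\left(l,L \right)} = -8 + \sqrt{0 + 1} = -8 + \sqrt{1} = -8 + 1 = -7$)
$J{\left(T \right)} = -13 + T$ ($J{\left(T \right)} = \left(T - 7\right) - 6 = \left(-7 + T\right) - 6 = -13 + T$)
$J{\left(-10 \right)} - 135 = \left(-13 - 10\right) - 135 = -23 - 135 = -158$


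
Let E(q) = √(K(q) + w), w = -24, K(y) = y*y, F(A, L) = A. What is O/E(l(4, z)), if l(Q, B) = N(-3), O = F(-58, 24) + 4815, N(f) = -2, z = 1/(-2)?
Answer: -4757*I*√5/10 ≈ -1063.7*I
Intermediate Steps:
K(y) = y²
z = -½ ≈ -0.50000
O = 4757 (O = -58 + 4815 = 4757)
l(Q, B) = -2
E(q) = √(-24 + q²) (E(q) = √(q² - 24) = √(-24 + q²))
O/E(l(4, z)) = 4757/(√(-24 + (-2)²)) = 4757/(√(-24 + 4)) = 4757/(√(-20)) = 4757/((2*I*√5)) = 4757*(-I*√5/10) = -4757*I*√5/10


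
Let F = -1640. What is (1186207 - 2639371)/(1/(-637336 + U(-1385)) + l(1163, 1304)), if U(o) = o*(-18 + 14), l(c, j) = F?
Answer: 918103202544/1036145441 ≈ 886.08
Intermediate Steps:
l(c, j) = -1640
U(o) = -4*o (U(o) = o*(-4) = -4*o)
(1186207 - 2639371)/(1/(-637336 + U(-1385)) + l(1163, 1304)) = (1186207 - 2639371)/(1/(-637336 - 4*(-1385)) - 1640) = -1453164/(1/(-637336 + 5540) - 1640) = -1453164/(1/(-631796) - 1640) = -1453164/(-1/631796 - 1640) = -1453164/(-1036145441/631796) = -1453164*(-631796/1036145441) = 918103202544/1036145441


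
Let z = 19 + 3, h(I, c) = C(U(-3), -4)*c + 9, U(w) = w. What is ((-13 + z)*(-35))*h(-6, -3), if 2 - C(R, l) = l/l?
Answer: -1890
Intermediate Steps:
C(R, l) = 1 (C(R, l) = 2 - l/l = 2 - 1*1 = 2 - 1 = 1)
h(I, c) = 9 + c (h(I, c) = 1*c + 9 = c + 9 = 9 + c)
z = 22
((-13 + z)*(-35))*h(-6, -3) = ((-13 + 22)*(-35))*(9 - 3) = (9*(-35))*6 = -315*6 = -1890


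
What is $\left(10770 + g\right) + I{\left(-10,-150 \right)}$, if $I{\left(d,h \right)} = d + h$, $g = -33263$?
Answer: $-22653$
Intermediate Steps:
$\left(10770 + g\right) + I{\left(-10,-150 \right)} = \left(10770 - 33263\right) - 160 = -22493 - 160 = -22653$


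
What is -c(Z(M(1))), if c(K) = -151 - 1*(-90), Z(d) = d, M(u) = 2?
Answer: 61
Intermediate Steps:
c(K) = -61 (c(K) = -151 + 90 = -61)
-c(Z(M(1))) = -1*(-61) = 61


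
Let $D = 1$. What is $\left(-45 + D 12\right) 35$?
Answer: $-1155$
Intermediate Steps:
$\left(-45 + D 12\right) 35 = \left(-45 + 1 \cdot 12\right) 35 = \left(-45 + 12\right) 35 = \left(-33\right) 35 = -1155$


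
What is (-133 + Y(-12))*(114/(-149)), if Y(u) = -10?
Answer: 16302/149 ≈ 109.41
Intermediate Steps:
(-133 + Y(-12))*(114/(-149)) = (-133 - 10)*(114/(-149)) = -16302*(-1)/149 = -143*(-114/149) = 16302/149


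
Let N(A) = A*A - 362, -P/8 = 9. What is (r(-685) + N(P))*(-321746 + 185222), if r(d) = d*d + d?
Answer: -64625273688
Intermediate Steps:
P = -72 (P = -8*9 = -72)
r(d) = d + d² (r(d) = d² + d = d + d²)
N(A) = -362 + A² (N(A) = A² - 362 = -362 + A²)
(r(-685) + N(P))*(-321746 + 185222) = (-685*(1 - 685) + (-362 + (-72)²))*(-321746 + 185222) = (-685*(-684) + (-362 + 5184))*(-136524) = (468540 + 4822)*(-136524) = 473362*(-136524) = -64625273688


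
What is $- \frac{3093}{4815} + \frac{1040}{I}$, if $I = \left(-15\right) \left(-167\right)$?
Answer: $- \frac{20299}{89345} \approx -0.2272$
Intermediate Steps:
$I = 2505$
$- \frac{3093}{4815} + \frac{1040}{I} = - \frac{3093}{4815} + \frac{1040}{2505} = \left(-3093\right) \frac{1}{4815} + 1040 \cdot \frac{1}{2505} = - \frac{1031}{1605} + \frac{208}{501} = - \frac{20299}{89345}$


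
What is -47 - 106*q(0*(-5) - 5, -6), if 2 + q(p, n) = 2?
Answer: -47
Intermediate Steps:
q(p, n) = 0 (q(p, n) = -2 + 2 = 0)
-47 - 106*q(0*(-5) - 5, -6) = -47 - 106*0 = -47 + 0 = -47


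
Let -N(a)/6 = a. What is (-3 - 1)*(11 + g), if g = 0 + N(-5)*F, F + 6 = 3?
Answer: 316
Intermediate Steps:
F = -3 (F = -6 + 3 = -3)
N(a) = -6*a
g = -90 (g = 0 - 6*(-5)*(-3) = 0 + 30*(-3) = 0 - 90 = -90)
(-3 - 1)*(11 + g) = (-3 - 1)*(11 - 90) = -4*(-79) = 316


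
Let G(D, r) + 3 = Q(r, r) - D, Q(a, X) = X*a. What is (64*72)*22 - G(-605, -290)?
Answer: 16674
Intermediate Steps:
G(D, r) = -3 + r**2 - D (G(D, r) = -3 + (r*r - D) = -3 + (r**2 - D) = -3 + r**2 - D)
(64*72)*22 - G(-605, -290) = (64*72)*22 - (-3 + (-290)**2 - 1*(-605)) = 4608*22 - (-3 + 84100 + 605) = 101376 - 1*84702 = 101376 - 84702 = 16674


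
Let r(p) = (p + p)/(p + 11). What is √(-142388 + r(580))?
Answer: 2*I*√12433184367/591 ≈ 377.34*I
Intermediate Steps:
r(p) = 2*p/(11 + p) (r(p) = (2*p)/(11 + p) = 2*p/(11 + p))
√(-142388 + r(580)) = √(-142388 + 2*580/(11 + 580)) = √(-142388 + 2*580/591) = √(-142388 + 2*580*(1/591)) = √(-142388 + 1160/591) = √(-84150148/591) = 2*I*√12433184367/591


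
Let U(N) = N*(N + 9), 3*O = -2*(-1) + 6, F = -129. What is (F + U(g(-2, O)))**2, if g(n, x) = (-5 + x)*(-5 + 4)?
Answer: 851929/81 ≈ 10518.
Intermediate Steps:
O = 8/3 (O = (-2*(-1) + 6)/3 = (2 + 6)/3 = (1/3)*8 = 8/3 ≈ 2.6667)
g(n, x) = 5 - x (g(n, x) = (-5 + x)*(-1) = 5 - x)
U(N) = N*(9 + N)
(F + U(g(-2, O)))**2 = (-129 + (5 - 1*8/3)*(9 + (5 - 1*8/3)))**2 = (-129 + (5 - 8/3)*(9 + (5 - 8/3)))**2 = (-129 + 7*(9 + 7/3)/3)**2 = (-129 + (7/3)*(34/3))**2 = (-129 + 238/9)**2 = (-923/9)**2 = 851929/81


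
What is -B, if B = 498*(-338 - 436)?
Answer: 385452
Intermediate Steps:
B = -385452 (B = 498*(-774) = -385452)
-B = -1*(-385452) = 385452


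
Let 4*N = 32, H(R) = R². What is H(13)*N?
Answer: 1352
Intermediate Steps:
N = 8 (N = (¼)*32 = 8)
H(13)*N = 13²*8 = 169*8 = 1352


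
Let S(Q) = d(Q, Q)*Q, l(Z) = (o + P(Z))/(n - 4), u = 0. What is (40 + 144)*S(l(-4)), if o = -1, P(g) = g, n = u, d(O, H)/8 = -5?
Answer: -9200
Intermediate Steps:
d(O, H) = -40 (d(O, H) = 8*(-5) = -40)
n = 0
l(Z) = ¼ - Z/4 (l(Z) = (-1 + Z)/(0 - 4) = (-1 + Z)/(-4) = (-1 + Z)*(-¼) = ¼ - Z/4)
S(Q) = -40*Q
(40 + 144)*S(l(-4)) = (40 + 144)*(-40*(¼ - ¼*(-4))) = 184*(-40*(¼ + 1)) = 184*(-40*5/4) = 184*(-50) = -9200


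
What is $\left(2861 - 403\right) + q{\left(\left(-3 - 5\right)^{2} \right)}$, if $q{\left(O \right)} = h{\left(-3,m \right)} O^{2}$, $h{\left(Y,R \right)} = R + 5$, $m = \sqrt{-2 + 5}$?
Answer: $22938 + 4096 \sqrt{3} \approx 30032.0$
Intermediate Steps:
$m = \sqrt{3} \approx 1.732$
$h{\left(Y,R \right)} = 5 + R$
$q{\left(O \right)} = O^{2} \left(5 + \sqrt{3}\right)$ ($q{\left(O \right)} = \left(5 + \sqrt{3}\right) O^{2} = O^{2} \left(5 + \sqrt{3}\right)$)
$\left(2861 - 403\right) + q{\left(\left(-3 - 5\right)^{2} \right)} = \left(2861 - 403\right) + \left(\left(-3 - 5\right)^{2}\right)^{2} \left(5 + \sqrt{3}\right) = 2458 + \left(\left(-8\right)^{2}\right)^{2} \left(5 + \sqrt{3}\right) = 2458 + 64^{2} \left(5 + \sqrt{3}\right) = 2458 + 4096 \left(5 + \sqrt{3}\right) = 2458 + \left(20480 + 4096 \sqrt{3}\right) = 22938 + 4096 \sqrt{3}$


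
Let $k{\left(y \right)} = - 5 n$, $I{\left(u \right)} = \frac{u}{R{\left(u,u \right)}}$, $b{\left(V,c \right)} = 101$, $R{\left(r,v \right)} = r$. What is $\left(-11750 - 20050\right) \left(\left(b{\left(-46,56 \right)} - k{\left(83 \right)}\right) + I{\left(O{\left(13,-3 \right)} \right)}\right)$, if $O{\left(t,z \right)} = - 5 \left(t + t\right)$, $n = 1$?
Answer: $-3402600$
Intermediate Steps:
$O{\left(t,z \right)} = - 10 t$ ($O{\left(t,z \right)} = - 5 \cdot 2 t = - 10 t$)
$I{\left(u \right)} = 1$ ($I{\left(u \right)} = \frac{u}{u} = 1$)
$k{\left(y \right)} = -5$ ($k{\left(y \right)} = \left(-5\right) 1 = -5$)
$\left(-11750 - 20050\right) \left(\left(b{\left(-46,56 \right)} - k{\left(83 \right)}\right) + I{\left(O{\left(13,-3 \right)} \right)}\right) = \left(-11750 - 20050\right) \left(\left(101 - -5\right) + 1\right) = - 31800 \left(\left(101 + 5\right) + 1\right) = - 31800 \left(106 + 1\right) = \left(-31800\right) 107 = -3402600$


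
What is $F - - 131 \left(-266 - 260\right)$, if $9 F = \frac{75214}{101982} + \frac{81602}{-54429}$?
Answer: $- \frac{21249022100785}{308376571} \approx -68906.0$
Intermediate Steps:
$F = - \frac{26099459}{308376571}$ ($F = \frac{\frac{75214}{101982} + \frac{81602}{-54429}}{9} = \frac{75214 \cdot \frac{1}{101982} + 81602 \left(- \frac{1}{54429}\right)}{9} = \frac{\frac{37607}{50991} - \frac{81602}{54429}}{9} = \frac{1}{9} \left(- \frac{234895131}{308376571}\right) = - \frac{26099459}{308376571} \approx -0.084635$)
$F - - 131 \left(-266 - 260\right) = - \frac{26099459}{308376571} - - 131 \left(-266 - 260\right) = - \frac{26099459}{308376571} - \left(-131\right) \left(-526\right) = - \frac{26099459}{308376571} - 68906 = - \frac{21249022100785}{308376571}$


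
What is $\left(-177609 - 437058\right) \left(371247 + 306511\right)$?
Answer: $-416595476586$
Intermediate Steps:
$\left(-177609 - 437058\right) \left(371247 + 306511\right) = \left(-614667\right) 677758 = -416595476586$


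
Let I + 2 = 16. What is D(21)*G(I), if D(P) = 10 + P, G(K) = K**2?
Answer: 6076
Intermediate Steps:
I = 14 (I = -2 + 16 = 14)
D(21)*G(I) = (10 + 21)*14**2 = 31*196 = 6076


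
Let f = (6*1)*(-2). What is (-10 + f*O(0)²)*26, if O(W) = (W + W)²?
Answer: -260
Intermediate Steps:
f = -12 (f = 6*(-2) = -12)
O(W) = 4*W² (O(W) = (2*W)² = 4*W²)
(-10 + f*O(0)²)*26 = (-10 - 12*(4*0²)²)*26 = (-10 - 12*(4*0)²)*26 = (-10 - 12*0²)*26 = (-10 - 12*0)*26 = (-10 + 0)*26 = -10*26 = -260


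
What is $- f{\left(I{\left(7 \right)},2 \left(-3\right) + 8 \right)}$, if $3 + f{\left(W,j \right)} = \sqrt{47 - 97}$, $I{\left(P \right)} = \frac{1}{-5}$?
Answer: $3 - 5 i \sqrt{2} \approx 3.0 - 7.0711 i$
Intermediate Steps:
$I{\left(P \right)} = - \frac{1}{5}$
$f{\left(W,j \right)} = -3 + 5 i \sqrt{2}$ ($f{\left(W,j \right)} = -3 + \sqrt{47 - 97} = -3 + \sqrt{-50} = -3 + 5 i \sqrt{2}$)
$- f{\left(I{\left(7 \right)},2 \left(-3\right) + 8 \right)} = - (-3 + 5 i \sqrt{2}) = 3 - 5 i \sqrt{2}$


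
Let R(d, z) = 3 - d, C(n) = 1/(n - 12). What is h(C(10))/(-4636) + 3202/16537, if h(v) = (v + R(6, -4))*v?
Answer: 59262129/306662128 ≈ 0.19325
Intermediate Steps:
C(n) = 1/(-12 + n)
h(v) = v*(-3 + v) (h(v) = (v + (3 - 1*6))*v = (v + (3 - 6))*v = (v - 3)*v = (-3 + v)*v = v*(-3 + v))
h(C(10))/(-4636) + 3202/16537 = ((-3 + 1/(-12 + 10))/(-12 + 10))/(-4636) + 3202/16537 = ((-3 + 1/(-2))/(-2))*(-1/4636) + 3202*(1/16537) = -(-3 - ½)/2*(-1/4636) + 3202/16537 = -½*(-7/2)*(-1/4636) + 3202/16537 = (7/4)*(-1/4636) + 3202/16537 = -7/18544 + 3202/16537 = 59262129/306662128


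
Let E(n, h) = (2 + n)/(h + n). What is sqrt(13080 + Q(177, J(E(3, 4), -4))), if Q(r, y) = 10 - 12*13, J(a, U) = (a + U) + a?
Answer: sqrt(12934) ≈ 113.73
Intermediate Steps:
E(n, h) = (2 + n)/(h + n)
J(a, U) = U + 2*a (J(a, U) = (U + a) + a = U + 2*a)
Q(r, y) = -146 (Q(r, y) = 10 - 156 = -146)
sqrt(13080 + Q(177, J(E(3, 4), -4))) = sqrt(13080 - 146) = sqrt(12934)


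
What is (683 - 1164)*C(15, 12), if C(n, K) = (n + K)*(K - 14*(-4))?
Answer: -883116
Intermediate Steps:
C(n, K) = (56 + K)*(K + n) (C(n, K) = (K + n)*(K + 56) = (K + n)*(56 + K) = (56 + K)*(K + n))
(683 - 1164)*C(15, 12) = (683 - 1164)*(12**2 + 56*12 + 56*15 + 12*15) = -481*(144 + 672 + 840 + 180) = -481*1836 = -883116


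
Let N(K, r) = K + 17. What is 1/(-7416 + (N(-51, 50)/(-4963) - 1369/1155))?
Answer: -818895/6073890331 ≈ -0.00013482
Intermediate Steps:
N(K, r) = 17 + K
1/(-7416 + (N(-51, 50)/(-4963) - 1369/1155)) = 1/(-7416 + ((17 - 51)/(-4963) - 1369/1155)) = 1/(-7416 + (-34*(-1/4963) - 1369*1/1155)) = 1/(-7416 + (34/4963 - 1369/1155)) = 1/(-7416 - 965011/818895) = 1/(-6073890331/818895) = -818895/6073890331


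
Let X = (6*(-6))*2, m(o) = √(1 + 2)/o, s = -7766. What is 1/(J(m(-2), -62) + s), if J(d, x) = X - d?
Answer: -31352/245736973 - 2*√3/245736973 ≈ -0.00012760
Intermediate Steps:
m(o) = √3/o
X = -72 (X = -36*2 = -72)
J(d, x) = -72 - d
1/(J(m(-2), -62) + s) = 1/((-72 - √3/(-2)) - 7766) = 1/((-72 - √3*(-1)/2) - 7766) = 1/((-72 - (-1)*√3/2) - 7766) = 1/((-72 + √3/2) - 7766) = 1/(-7838 + √3/2)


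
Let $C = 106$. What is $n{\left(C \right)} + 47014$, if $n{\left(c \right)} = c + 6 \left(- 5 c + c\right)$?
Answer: $44576$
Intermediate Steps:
$n{\left(c \right)} = - 23 c$ ($n{\left(c \right)} = c + 6 \left(- 4 c\right) = c - 24 c = - 23 c$)
$n{\left(C \right)} + 47014 = \left(-23\right) 106 + 47014 = -2438 + 47014 = 44576$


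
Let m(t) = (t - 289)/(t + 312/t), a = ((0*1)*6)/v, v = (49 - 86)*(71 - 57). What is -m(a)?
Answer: 0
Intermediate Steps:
v = -518 (v = -37*14 = -518)
a = 0 (a = ((0*1)*6)/(-518) = (0*6)*(-1/518) = 0*(-1/518) = 0)
m(t) = (-289 + t)/(t + 312/t)
-m(a) = -0*(-289 + 0)/(312 + 0²) = -0*(-289)/(312 + 0) = -0*(-289)/312 = -1*0 = 0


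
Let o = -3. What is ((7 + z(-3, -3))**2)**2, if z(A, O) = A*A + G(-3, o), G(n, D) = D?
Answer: 28561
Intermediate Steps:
z(A, O) = -3 + A**2 (z(A, O) = A*A - 3 = A**2 - 3 = -3 + A**2)
((7 + z(-3, -3))**2)**2 = ((7 + (-3 + (-3)**2))**2)**2 = ((7 + (-3 + 9))**2)**2 = ((7 + 6)**2)**2 = (13**2)**2 = 169**2 = 28561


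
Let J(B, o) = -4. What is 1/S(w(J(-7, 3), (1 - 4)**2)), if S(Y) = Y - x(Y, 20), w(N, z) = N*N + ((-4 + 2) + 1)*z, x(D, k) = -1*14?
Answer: 1/21 ≈ 0.047619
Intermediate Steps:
x(D, k) = -14
w(N, z) = N**2 - z (w(N, z) = N**2 + (-2 + 1)*z = N**2 - z)
S(Y) = 14 + Y (S(Y) = Y - 1*(-14) = Y + 14 = 14 + Y)
1/S(w(J(-7, 3), (1 - 4)**2)) = 1/(14 + ((-4)**2 - (1 - 4)**2)) = 1/(14 + (16 - 1*(-3)**2)) = 1/(14 + (16 - 1*9)) = 1/(14 + (16 - 9)) = 1/(14 + 7) = 1/21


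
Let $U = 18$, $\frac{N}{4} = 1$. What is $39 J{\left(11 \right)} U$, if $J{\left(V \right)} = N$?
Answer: $2808$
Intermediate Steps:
$N = 4$ ($N = 4 \cdot 1 = 4$)
$J{\left(V \right)} = 4$
$39 J{\left(11 \right)} U = 39 \cdot 4 \cdot 18 = 156 \cdot 18 = 2808$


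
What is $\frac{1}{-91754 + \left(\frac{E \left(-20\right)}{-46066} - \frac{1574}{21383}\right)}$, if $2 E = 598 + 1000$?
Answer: $- \frac{492514639}{45190053590578} \approx -1.0899 \cdot 10^{-5}$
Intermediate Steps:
$E = 799$ ($E = \frac{598 + 1000}{2} = \frac{1}{2} \cdot 1598 = 799$)
$\frac{1}{-91754 + \left(\frac{E \left(-20\right)}{-46066} - \frac{1574}{21383}\right)} = \frac{1}{-91754 - \left(\frac{1574}{21383} - \frac{799 \left(-20\right)}{-46066}\right)} = \frac{1}{-91754 - - \frac{134596228}{492514639}} = \frac{1}{-91754 + \left(\frac{7990}{23033} - \frac{1574}{21383}\right)} = \frac{1}{-91754 + \frac{134596228}{492514639}} = \frac{1}{- \frac{45190053590578}{492514639}} = - \frac{492514639}{45190053590578}$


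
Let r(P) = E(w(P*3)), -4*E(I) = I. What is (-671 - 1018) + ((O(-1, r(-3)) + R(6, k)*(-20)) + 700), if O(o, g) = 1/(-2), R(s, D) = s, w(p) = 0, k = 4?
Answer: -2219/2 ≈ -1109.5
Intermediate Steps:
E(I) = -I/4
r(P) = 0 (r(P) = -¼*0 = 0)
O(o, g) = -½
(-671 - 1018) + ((O(-1, r(-3)) + R(6, k)*(-20)) + 700) = (-671 - 1018) + ((-½ + 6*(-20)) + 700) = -1689 + ((-½ - 120) + 700) = -1689 + (-241/2 + 700) = -1689 + 1159/2 = -2219/2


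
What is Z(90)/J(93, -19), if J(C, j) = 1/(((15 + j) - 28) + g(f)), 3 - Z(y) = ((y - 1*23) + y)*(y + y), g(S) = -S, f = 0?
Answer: 904224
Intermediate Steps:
Z(y) = 3 - 2*y*(-23 + 2*y) (Z(y) = 3 - ((y - 1*23) + y)*(y + y) = 3 - ((y - 23) + y)*2*y = 3 - ((-23 + y) + y)*2*y = 3 - (-23 + 2*y)*2*y = 3 - 2*y*(-23 + 2*y))
J(C, j) = 1/(-13 + j) (J(C, j) = 1/(((15 + j) - 28) - 1*0) = 1/((-13 + j) + 0) = 1/(-13 + j))
Z(90)/J(93, -19) = (3 - 4*90² + 46*90)/(1/(-13 - 19)) = (3 - 4*8100 + 4140)/(1/(-32)) = (3 - 32400 + 4140)/(-1/32) = -28257*(-32) = 904224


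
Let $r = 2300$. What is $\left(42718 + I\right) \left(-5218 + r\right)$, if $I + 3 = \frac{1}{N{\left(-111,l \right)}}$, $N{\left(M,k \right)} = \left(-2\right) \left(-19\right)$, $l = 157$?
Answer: $- \frac{2368206489}{19} \approx -1.2464 \cdot 10^{8}$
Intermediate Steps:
$N{\left(M,k \right)} = 38$
$I = - \frac{113}{38}$ ($I = -3 + \frac{1}{38} = - \frac{113}{38} \approx -2.9737$)
$\left(42718 + I\right) \left(-5218 + r\right) = \left(42718 - \frac{113}{38}\right) \left(-5218 + 2300\right) = \frac{1623171}{38} \left(-2918\right) = - \frac{2368206489}{19}$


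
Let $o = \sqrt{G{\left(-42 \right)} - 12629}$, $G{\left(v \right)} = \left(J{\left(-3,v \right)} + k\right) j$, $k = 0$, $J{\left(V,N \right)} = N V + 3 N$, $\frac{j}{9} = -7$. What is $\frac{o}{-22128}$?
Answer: $- \frac{i \sqrt{12629}}{22128} \approx - 0.0050786 i$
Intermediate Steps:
$j = -63$ ($j = 9 \left(-7\right) = -63$)
$J{\left(V,N \right)} = 3 N + N V$
$G{\left(v \right)} = 0$ ($G{\left(v \right)} = \left(v \left(3 - 3\right) + 0\right) \left(-63\right) = \left(v 0 + 0\right) \left(-63\right) = \left(0 + 0\right) \left(-63\right) = 0 \left(-63\right) = 0$)
$o = i \sqrt{12629}$ ($o = \sqrt{0 - 12629} = \sqrt{-12629} = i \sqrt{12629} \approx 112.38 i$)
$\frac{o}{-22128} = \frac{i \sqrt{12629}}{-22128} = i \sqrt{12629} \left(- \frac{1}{22128}\right) = - \frac{i \sqrt{12629}}{22128}$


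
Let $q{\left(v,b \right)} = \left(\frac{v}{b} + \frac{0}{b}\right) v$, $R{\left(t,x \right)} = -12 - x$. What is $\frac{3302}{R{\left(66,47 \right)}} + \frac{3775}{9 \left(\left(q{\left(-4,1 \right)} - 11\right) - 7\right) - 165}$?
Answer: $- \frac{826991}{10797} \approx -76.594$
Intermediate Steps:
$q{\left(v,b \right)} = \frac{v^{2}}{b}$ ($q{\left(v,b \right)} = \left(\frac{v}{b} + 0\right) v = \frac{v}{b} v = \frac{v^{2}}{b}$)
$\frac{3302}{R{\left(66,47 \right)}} + \frac{3775}{9 \left(\left(q{\left(-4,1 \right)} - 11\right) - 7\right) - 165} = \frac{3302}{-12 - 47} + \frac{3775}{9 \left(\left(\frac{\left(-4\right)^{2}}{1} - 11\right) - 7\right) - 165} = \frac{3302}{-12 - 47} + \frac{3775}{9 \left(\left(1 \cdot 16 - 11\right) - 7\right) - 165} = \frac{3302}{-59} + \frac{3775}{9 \left(\left(16 - 11\right) - 7\right) - 165} = 3302 \left(- \frac{1}{59}\right) + \frac{3775}{9 \left(5 - 7\right) - 165} = - \frac{3302}{59} + \frac{3775}{9 \left(-2\right) - 165} = - \frac{3302}{59} + \frac{3775}{-18 - 165} = - \frac{3302}{59} + \frac{3775}{-183} = - \frac{3302}{59} + 3775 \left(- \frac{1}{183}\right) = - \frac{3302}{59} - \frac{3775}{183} = - \frac{826991}{10797}$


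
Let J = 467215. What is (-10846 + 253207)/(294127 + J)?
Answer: 242361/761342 ≈ 0.31833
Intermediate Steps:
(-10846 + 253207)/(294127 + J) = (-10846 + 253207)/(294127 + 467215) = 242361/761342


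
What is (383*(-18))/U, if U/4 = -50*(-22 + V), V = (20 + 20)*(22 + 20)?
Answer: 3447/165800 ≈ 0.020790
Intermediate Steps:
V = 1680 (V = 40*42 = 1680)
U = -331600 (U = 4*(-50*(-22 + 1680)) = 4*(-50*1658) = 4*(-82900) = -331600)
(383*(-18))/U = (383*(-18))/(-331600) = -6894*(-1/331600) = 3447/165800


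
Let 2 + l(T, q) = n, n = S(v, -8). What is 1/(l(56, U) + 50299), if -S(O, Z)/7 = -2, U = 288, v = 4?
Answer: 1/50311 ≈ 1.9876e-5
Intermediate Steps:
S(O, Z) = 14 (S(O, Z) = -7*(-2) = 14)
n = 14
l(T, q) = 12 (l(T, q) = -2 + 14 = 12)
1/(l(56, U) + 50299) = 1/(12 + 50299) = 1/50311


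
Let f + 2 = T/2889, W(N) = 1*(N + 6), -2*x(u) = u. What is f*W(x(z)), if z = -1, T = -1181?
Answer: -90467/5778 ≈ -15.657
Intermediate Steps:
x(u) = -u/2
W(N) = 6 + N (W(N) = 1*(6 + N) = 6 + N)
f = -6959/2889 (f = -2 - 1181/2889 = -6959/2889 ≈ -2.4088)
f*W(x(z)) = -6959*(6 - ½*(-1))/2889 = -6959*(6 + ½)/2889 = -6959/2889*13/2 = -90467/5778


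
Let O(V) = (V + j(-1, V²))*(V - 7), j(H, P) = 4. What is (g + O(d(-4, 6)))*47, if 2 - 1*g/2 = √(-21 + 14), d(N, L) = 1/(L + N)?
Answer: -4747/4 - 94*I*√7 ≈ -1186.8 - 248.7*I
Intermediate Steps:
g = 4 - 2*I*√7 (g = 4 - 2*√(-21 + 14) = 4 - 2*I*√7 ≈ 4.0 - 5.2915*I)
O(V) = (-7 + V)*(4 + V) (O(V) = (V + 4)*(V - 7) = (4 + V)*(-7 + V) = (-7 + V)*(4 + V))
(g + O(d(-4, 6)))*47 = ((4 - 2*I*√7) + (-28 + (1/(6 - 4))² - 3/(6 - 4)))*47 = ((4 - 2*I*√7) + (-28 + (1/2)² - 3/2))*47 = ((4 - 2*I*√7) + (-28 + (½)² - 3*½))*47 = ((4 - 2*I*√7) + (-28 + ¼ - 3/2))*47 = ((4 - 2*I*√7) - 117/4)*47 = (-101/4 - 2*I*√7)*47 = -4747/4 - 94*I*√7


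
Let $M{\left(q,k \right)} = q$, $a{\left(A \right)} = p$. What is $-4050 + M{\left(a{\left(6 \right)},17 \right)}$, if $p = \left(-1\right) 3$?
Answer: $-4053$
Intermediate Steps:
$p = -3$
$a{\left(A \right)} = -3$
$-4050 + M{\left(a{\left(6 \right)},17 \right)} = -4050 - 3 = -4053$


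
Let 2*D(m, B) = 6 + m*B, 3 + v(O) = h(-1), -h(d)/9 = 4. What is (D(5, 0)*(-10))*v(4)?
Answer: 1170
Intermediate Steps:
h(d) = -36 (h(d) = -9*4 = -36)
v(O) = -39 (v(O) = -3 - 36 = -39)
D(m, B) = 3 + B*m/2 (D(m, B) = (6 + m*B)/2 = (6 + B*m)/2 = 3 + B*m/2)
(D(5, 0)*(-10))*v(4) = ((3 + (1/2)*0*5)*(-10))*(-39) = ((3 + 0)*(-10))*(-39) = (3*(-10))*(-39) = -30*(-39) = 1170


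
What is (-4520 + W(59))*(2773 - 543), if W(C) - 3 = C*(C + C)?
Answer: 5452350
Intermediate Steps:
W(C) = 3 + 2*C**2 (W(C) = 3 + C*(C + C) = 3 + C*(2*C) = 3 + 2*C**2)
(-4520 + W(59))*(2773 - 543) = (-4520 + (3 + 2*59**2))*(2773 - 543) = (-4520 + (3 + 2*3481))*2230 = (-4520 + (3 + 6962))*2230 = (-4520 + 6965)*2230 = 2445*2230 = 5452350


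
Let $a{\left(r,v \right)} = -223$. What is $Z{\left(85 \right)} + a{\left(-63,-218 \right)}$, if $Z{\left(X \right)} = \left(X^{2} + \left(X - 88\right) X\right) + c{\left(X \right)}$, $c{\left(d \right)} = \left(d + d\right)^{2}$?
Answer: $35647$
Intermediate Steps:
$c{\left(d \right)} = 4 d^{2}$ ($c{\left(d \right)} = \left(2 d\right)^{2} = 4 d^{2}$)
$Z{\left(X \right)} = 5 X^{2} + X \left(-88 + X\right)$ ($Z{\left(X \right)} = \left(X^{2} + \left(X - 88\right) X\right) + 4 X^{2} = \left(X^{2} + \left(-88 + X\right) X\right) + 4 X^{2} = \left(X^{2} + X \left(-88 + X\right)\right) + 4 X^{2} = 5 X^{2} + X \left(-88 + X\right)$)
$Z{\left(85 \right)} + a{\left(-63,-218 \right)} = 2 \cdot 85 \left(-44 + 3 \cdot 85\right) - 223 = 2 \cdot 85 \left(-44 + 255\right) - 223 = 2 \cdot 85 \cdot 211 - 223 = 35870 - 223 = 35647$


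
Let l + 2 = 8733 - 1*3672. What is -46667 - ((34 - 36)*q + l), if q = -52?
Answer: -51830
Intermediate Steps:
l = 5059 (l = -2 + (8733 - 1*3672) = -2 + (8733 - 3672) = -2 + 5061 = 5059)
-46667 - ((34 - 36)*q + l) = -46667 - ((34 - 36)*(-52) + 5059) = -46667 - (-2*(-52) + 5059) = -46667 - (104 + 5059) = -46667 - 1*5163 = -46667 - 5163 = -51830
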